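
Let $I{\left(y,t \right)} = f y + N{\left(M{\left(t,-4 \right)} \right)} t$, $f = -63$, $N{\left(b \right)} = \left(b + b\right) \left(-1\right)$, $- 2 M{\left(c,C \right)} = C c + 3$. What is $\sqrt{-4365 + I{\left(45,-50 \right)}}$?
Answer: $5 i \sqrt{694} \approx 131.72 i$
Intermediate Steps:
$M{\left(c,C \right)} = - \frac{3}{2} - \frac{C c}{2}$ ($M{\left(c,C \right)} = - \frac{C c + 3}{2} = - \frac{3 + C c}{2} = - \frac{3}{2} - \frac{C c}{2}$)
$N{\left(b \right)} = - 2 b$ ($N{\left(b \right)} = 2 b \left(-1\right) = - 2 b$)
$I{\left(y,t \right)} = - 63 y + t \left(3 - 4 t\right)$ ($I{\left(y,t \right)} = - 63 y + - 2 \left(- \frac{3}{2} - - 2 t\right) t = - 63 y + - 2 \left(- \frac{3}{2} + 2 t\right) t = - 63 y + \left(3 - 4 t\right) t = - 63 y + t \left(3 - 4 t\right)$)
$\sqrt{-4365 + I{\left(45,-50 \right)}} = \sqrt{-4365 - \left(2835 - 50 \left(-3 + 4 \left(-50\right)\right)\right)} = \sqrt{-4365 - \left(2835 - 50 \left(-3 - 200\right)\right)} = \sqrt{-4365 - \left(2835 - -10150\right)} = \sqrt{-4365 - 12985} = \sqrt{-17350} = 5 i \sqrt{694}$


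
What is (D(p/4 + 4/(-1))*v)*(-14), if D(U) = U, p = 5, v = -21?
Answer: -1617/2 ≈ -808.50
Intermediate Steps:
(D(p/4 + 4/(-1))*v)*(-14) = ((5/4 + 4/(-1))*(-21))*(-14) = ((5*(1/4) + 4*(-1))*(-21))*(-14) = ((5/4 - 4)*(-21))*(-14) = -11/4*(-21)*(-14) = (231/4)*(-14) = -1617/2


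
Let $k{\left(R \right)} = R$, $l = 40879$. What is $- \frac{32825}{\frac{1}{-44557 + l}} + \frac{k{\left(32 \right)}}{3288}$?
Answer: $\frac{49620173854}{411} \approx 1.2073 \cdot 10^{8}$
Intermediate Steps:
$- \frac{32825}{\frac{1}{-44557 + l}} + \frac{k{\left(32 \right)}}{3288} = - \frac{32825}{\frac{1}{-44557 + 40879}} + \frac{32}{3288} = - \frac{32825}{\frac{1}{-3678}} + 32 \cdot \frac{1}{3288} = - \frac{32825}{- \frac{1}{3678}} + \frac{4}{411} = \left(-32825\right) \left(-3678\right) + \frac{4}{411} = 120730350 + \frac{4}{411} = \frac{49620173854}{411}$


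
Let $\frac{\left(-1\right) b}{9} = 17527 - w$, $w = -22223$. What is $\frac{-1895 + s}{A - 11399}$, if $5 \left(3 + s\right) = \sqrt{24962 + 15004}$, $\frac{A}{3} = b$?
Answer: $\frac{1898}{1084649} - \frac{\sqrt{39966}}{5423245} \approx 0.001713$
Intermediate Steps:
$b = -357750$ ($b = - 9 \left(17527 - -22223\right) = - 9 \left(17527 + 22223\right) = \left(-9\right) 39750 = -357750$)
$A = -1073250$ ($A = 3 \left(-357750\right) = -1073250$)
$s = -3 + \frac{\sqrt{39966}}{5}$ ($s = -3 + \frac{\sqrt{24962 + 15004}}{5} = -3 + \frac{\sqrt{39966}}{5} \approx 36.983$)
$\frac{-1895 + s}{A - 11399} = \frac{-1895 - \left(3 - \frac{\sqrt{39966}}{5}\right)}{-1073250 - 11399} = \frac{-1898 + \frac{\sqrt{39966}}{5}}{-1084649} = \left(-1898 + \frac{\sqrt{39966}}{5}\right) \left(- \frac{1}{1084649}\right) = \frac{1898}{1084649} - \frac{\sqrt{39966}}{5423245}$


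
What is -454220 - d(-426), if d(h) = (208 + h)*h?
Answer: -547088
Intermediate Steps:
d(h) = h*(208 + h)
-454220 - d(-426) = -454220 - (-426)*(208 - 426) = -454220 - (-426)*(-218) = -454220 - 1*92868 = -454220 - 92868 = -547088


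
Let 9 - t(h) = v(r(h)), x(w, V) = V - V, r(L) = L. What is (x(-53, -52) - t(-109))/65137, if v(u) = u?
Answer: -118/65137 ≈ -0.0018116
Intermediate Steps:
x(w, V) = 0
t(h) = 9 - h
(x(-53, -52) - t(-109))/65137 = (0 - (9 - 1*(-109)))/65137 = (0 - (9 + 109))*(1/65137) = (0 - 1*118)*(1/65137) = (0 - 118)*(1/65137) = -118*1/65137 = -118/65137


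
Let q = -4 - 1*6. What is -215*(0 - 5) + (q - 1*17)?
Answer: 1048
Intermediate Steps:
q = -10 (q = -4 - 6 = -10)
-215*(0 - 5) + (q - 1*17) = -215*(0 - 5) + (-10 - 1*17) = -215*(-5) + (-10 - 17) = -43*(-25) - 27 = 1075 - 27 = 1048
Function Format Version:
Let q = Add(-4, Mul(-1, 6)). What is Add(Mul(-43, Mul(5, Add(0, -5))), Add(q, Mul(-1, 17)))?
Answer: 1048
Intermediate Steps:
q = -10 (q = Add(-4, -6) = -10)
Add(Mul(-43, Mul(5, Add(0, -5))), Add(q, Mul(-1, 17))) = Add(Mul(-43, Mul(5, Add(0, -5))), Add(-10, Mul(-1, 17))) = Add(Mul(-43, Mul(5, -5)), Add(-10, -17)) = Add(Mul(-43, -25), -27) = Add(1075, -27) = 1048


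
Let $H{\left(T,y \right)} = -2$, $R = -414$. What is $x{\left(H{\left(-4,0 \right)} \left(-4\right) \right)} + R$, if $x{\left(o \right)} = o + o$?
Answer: $-398$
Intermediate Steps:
$x{\left(o \right)} = 2 o$
$x{\left(H{\left(-4,0 \right)} \left(-4\right) \right)} + R = 2 \left(\left(-2\right) \left(-4\right)\right) - 414 = 2 \cdot 8 - 414 = 16 - 414 = -398$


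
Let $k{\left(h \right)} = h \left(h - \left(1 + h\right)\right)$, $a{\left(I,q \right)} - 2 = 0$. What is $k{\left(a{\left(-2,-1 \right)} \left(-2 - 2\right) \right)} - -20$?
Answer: $28$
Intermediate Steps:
$a{\left(I,q \right)} = 2$ ($a{\left(I,q \right)} = 2 + 0 = 2$)
$k{\left(h \right)} = - h$ ($k{\left(h \right)} = h \left(-1\right) = - h$)
$k{\left(a{\left(-2,-1 \right)} \left(-2 - 2\right) \right)} - -20 = - 2 \left(-2 - 2\right) - -20 = - 2 \left(-4\right) + 20 = \left(-1\right) \left(-8\right) + 20 = 8 + 20 = 28$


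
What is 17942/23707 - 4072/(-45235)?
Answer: 908141274/1072386145 ≈ 0.84684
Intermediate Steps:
17942/23707 - 4072/(-45235) = 17942*(1/23707) - 4072*(-1/45235) = 17942/23707 + 4072/45235 = 908141274/1072386145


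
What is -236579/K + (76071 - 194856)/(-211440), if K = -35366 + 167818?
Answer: -571482549/466760848 ≈ -1.2244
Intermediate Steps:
K = 132452
-236579/K + (76071 - 194856)/(-211440) = -236579/132452 + (76071 - 194856)/(-211440) = -236579*1/132452 - 118785*(-1/211440) = -236579/132452 + 7919/14096 = -571482549/466760848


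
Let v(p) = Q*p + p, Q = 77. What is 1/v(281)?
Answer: 1/21918 ≈ 4.5625e-5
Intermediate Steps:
v(p) = 78*p (v(p) = 77*p + p = 78*p)
1/v(281) = 1/(78*281) = 1/21918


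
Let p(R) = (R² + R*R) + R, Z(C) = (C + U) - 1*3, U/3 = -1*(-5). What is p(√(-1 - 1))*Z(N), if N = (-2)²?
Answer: -64 + 16*I*√2 ≈ -64.0 + 22.627*I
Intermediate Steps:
U = 15 (U = 3*(-1*(-5)) = 3*5 = 15)
N = 4
Z(C) = 12 + C (Z(C) = (C + 15) - 1*3 = (15 + C) - 3 = 12 + C)
p(R) = R + 2*R² (p(R) = (R² + R²) + R = 2*R² + R = R + 2*R²)
p(√(-1 - 1))*Z(N) = (√(-1 - 1)*(1 + 2*√(-1 - 1)))*(12 + 4) = (√(-2)*(1 + 2*√(-2)))*16 = ((I*√2)*(1 + 2*(I*√2)))*16 = ((I*√2)*(1 + 2*I*√2))*16 = (I*√2*(1 + 2*I*√2))*16 = 16*I*√2*(1 + 2*I*√2)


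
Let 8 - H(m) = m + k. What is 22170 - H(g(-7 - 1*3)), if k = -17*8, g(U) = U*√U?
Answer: 22026 - 10*I*√10 ≈ 22026.0 - 31.623*I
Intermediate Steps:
g(U) = U^(3/2)
k = -136
H(m) = 144 - m (H(m) = 8 - (m - 136) = 8 - (-136 + m) = 8 + (136 - m) = 144 - m)
22170 - H(g(-7 - 1*3)) = 22170 - (144 - (-7 - 1*3)^(3/2)) = 22170 - (144 - (-7 - 3)^(3/2)) = 22170 - (144 - (-10)^(3/2)) = 22170 - (144 - (-10)*I*√10) = 22170 - (144 + 10*I*√10) = 22170 + (-144 - 10*I*√10) = 22026 - 10*I*√10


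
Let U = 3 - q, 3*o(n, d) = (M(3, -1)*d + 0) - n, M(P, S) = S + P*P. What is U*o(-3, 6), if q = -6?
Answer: 153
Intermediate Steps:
M(P, S) = S + P²
o(n, d) = -n/3 + 8*d/3 (o(n, d) = (((-1 + 3²)*d + 0) - n)/3 = (((-1 + 9)*d + 0) - n)/3 = ((8*d + 0) - n)/3 = (8*d - n)/3 = (-n + 8*d)/3 = -n/3 + 8*d/3)
U = 9 (U = 3 - 1*(-6) = 3 + 6 = 9)
U*o(-3, 6) = 9*(-⅓*(-3) + (8/3)*6) = 9*(1 + 16) = 9*17 = 153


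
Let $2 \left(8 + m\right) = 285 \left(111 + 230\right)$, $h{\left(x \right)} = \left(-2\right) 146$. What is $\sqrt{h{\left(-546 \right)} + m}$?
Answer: $\frac{\sqrt{193170}}{2} \approx 219.76$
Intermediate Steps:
$h{\left(x \right)} = -292$
$m = \frac{97169}{2}$ ($m = -8 + \frac{285 \left(111 + 230\right)}{2} = -8 + \frac{285 \cdot 341}{2} = -8 + \frac{1}{2} \cdot 97185 = -8 + \frac{97185}{2} = \frac{97169}{2} \approx 48585.0$)
$\sqrt{h{\left(-546 \right)} + m} = \sqrt{-292 + \frac{97169}{2}} = \sqrt{\frac{96585}{2}} = \frac{\sqrt{193170}}{2}$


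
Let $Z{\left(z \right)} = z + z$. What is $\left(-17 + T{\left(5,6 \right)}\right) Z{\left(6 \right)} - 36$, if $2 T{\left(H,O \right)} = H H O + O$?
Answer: $696$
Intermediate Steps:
$T{\left(H,O \right)} = \frac{O}{2} + \frac{O H^{2}}{2}$ ($T{\left(H,O \right)} = \frac{H H O + O}{2} = \frac{H^{2} O + O}{2} = \frac{O H^{2} + O}{2} = \frac{O + O H^{2}}{2} = \frac{O}{2} + \frac{O H^{2}}{2}$)
$Z{\left(z \right)} = 2 z$
$\left(-17 + T{\left(5,6 \right)}\right) Z{\left(6 \right)} - 36 = \left(-17 + \frac{1}{2} \cdot 6 \left(1 + 5^{2}\right)\right) 2 \cdot 6 - 36 = \left(-17 + \frac{1}{2} \cdot 6 \left(1 + 25\right)\right) 12 - 36 = \left(-17 + \frac{1}{2} \cdot 6 \cdot 26\right) 12 - 36 = \left(-17 + 78\right) 12 - 36 = 61 \cdot 12 - 36 = 732 - 36 = 696$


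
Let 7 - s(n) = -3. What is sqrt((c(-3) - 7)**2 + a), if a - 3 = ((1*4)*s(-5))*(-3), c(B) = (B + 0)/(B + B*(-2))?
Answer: I*sqrt(53) ≈ 7.2801*I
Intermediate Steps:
s(n) = 10 (s(n) = 7 - 1*(-3) = 7 + 3 = 10)
c(B) = -1 (c(B) = B/(B - 2*B) = B/((-B)) = B*(-1/B) = -1)
a = -117 (a = 3 + ((1*4)*10)*(-3) = 3 + (4*10)*(-3) = 3 + 40*(-3) = 3 - 120 = -117)
sqrt((c(-3) - 7)**2 + a) = sqrt((-1 - 7)**2 - 117) = sqrt((-8)**2 - 117) = sqrt(64 - 117) = sqrt(-53) = I*sqrt(53)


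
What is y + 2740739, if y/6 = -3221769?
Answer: -16589875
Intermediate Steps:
y = -19330614 (y = 6*(-3221769) = -19330614)
y + 2740739 = -19330614 + 2740739 = -16589875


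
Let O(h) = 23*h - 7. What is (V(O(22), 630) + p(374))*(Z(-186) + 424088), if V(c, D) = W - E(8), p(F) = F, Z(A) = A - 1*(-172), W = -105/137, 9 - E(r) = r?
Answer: 21626077704/137 ≈ 1.5785e+8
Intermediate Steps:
E(r) = 9 - r
W = -105/137 (W = -105*1/137 = -105/137 ≈ -0.76642)
Z(A) = 172 + A (Z(A) = A + 172 = 172 + A)
O(h) = -7 + 23*h
V(c, D) = -242/137 (V(c, D) = -105/137 - (9 - 1*8) = -105/137 - (9 - 8) = -105/137 - 1*1 = -105/137 - 1 = -242/137)
(V(O(22), 630) + p(374))*(Z(-186) + 424088) = (-242/137 + 374)*((172 - 186) + 424088) = 50996*(-14 + 424088)/137 = (50996/137)*424074 = 21626077704/137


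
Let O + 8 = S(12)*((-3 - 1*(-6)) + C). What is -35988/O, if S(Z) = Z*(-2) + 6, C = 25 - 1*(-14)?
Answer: 8997/191 ≈ 47.105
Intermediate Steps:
C = 39 (C = 25 + 14 = 39)
S(Z) = 6 - 2*Z (S(Z) = -2*Z + 6 = 6 - 2*Z)
O = -764 (O = -8 + (6 - 2*12)*((-3 - 1*(-6)) + 39) = -8 + (6 - 24)*((-3 + 6) + 39) = -8 - 18*(3 + 39) = -8 - 18*42 = -8 - 756 = -764)
-35988/O = -35988/(-764) = -35988*(-1/764) = 8997/191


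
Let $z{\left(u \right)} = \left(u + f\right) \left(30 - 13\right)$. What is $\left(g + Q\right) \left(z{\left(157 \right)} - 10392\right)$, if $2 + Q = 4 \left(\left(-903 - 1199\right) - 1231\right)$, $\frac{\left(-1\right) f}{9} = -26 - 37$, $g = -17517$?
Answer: $-59110516$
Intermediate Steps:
$f = 567$ ($f = - 9 \left(-26 - 37\right) = \left(-9\right) \left(-63\right) = 567$)
$Q = -13334$ ($Q = -2 + 4 \left(\left(-903 - 1199\right) - 1231\right) = -2 + 4 \left(-2102 - 1231\right) = -2 + 4 \left(-3333\right) = -2 - 13332 = -13334$)
$z{\left(u \right)} = 9639 + 17 u$ ($z{\left(u \right)} = \left(u + 567\right) \left(30 - 13\right) = \left(567 + u\right) 17 = 9639 + 17 u$)
$\left(g + Q\right) \left(z{\left(157 \right)} - 10392\right) = \left(-17517 - 13334\right) \left(\left(9639 + 17 \cdot 157\right) - 10392\right) = - 30851 \left(\left(9639 + 2669\right) - 10392\right) = - 30851 \left(12308 - 10392\right) = \left(-30851\right) 1916 = -59110516$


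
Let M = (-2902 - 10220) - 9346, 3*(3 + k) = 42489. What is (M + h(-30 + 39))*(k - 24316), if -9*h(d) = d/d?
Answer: 2053675228/9 ≈ 2.2819e+8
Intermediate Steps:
k = 14160 (k = -3 + (⅓)*42489 = -3 + 14163 = 14160)
h(d) = -⅑ (h(d) = -d/(9*d) = -⅑*1 = -⅑)
M = -22468 (M = -13122 - 9346 = -22468)
(M + h(-30 + 39))*(k - 24316) = (-22468 - ⅑)*(14160 - 24316) = -202213/9*(-10156) = 2053675228/9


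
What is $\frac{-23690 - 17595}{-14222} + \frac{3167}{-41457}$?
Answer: $\frac{128193167}{45353958} \approx 2.8265$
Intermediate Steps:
$\frac{-23690 - 17595}{-14222} + \frac{3167}{-41457} = \left(-41285\right) \left(- \frac{1}{14222}\right) + 3167 \left(- \frac{1}{41457}\right) = \frac{41285}{14222} - \frac{3167}{41457} = \frac{128193167}{45353958}$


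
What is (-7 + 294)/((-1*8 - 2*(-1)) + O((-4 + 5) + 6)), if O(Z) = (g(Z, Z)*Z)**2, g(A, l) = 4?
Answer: 287/778 ≈ 0.36889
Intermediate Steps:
O(Z) = 16*Z**2 (O(Z) = (4*Z)**2 = 16*Z**2)
(-7 + 294)/((-1*8 - 2*(-1)) + O((-4 + 5) + 6)) = (-7 + 294)/((-1*8 - 2*(-1)) + 16*((-4 + 5) + 6)**2) = 287/((-8 + 2) + 16*(1 + 6)**2) = 287/(-6 + 16*7**2) = 287/(-6 + 16*49) = 287/(-6 + 784) = 287/778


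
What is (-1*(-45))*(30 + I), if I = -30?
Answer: 0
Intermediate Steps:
(-1*(-45))*(30 + I) = (-1*(-45))*(30 - 30) = 45*0 = 0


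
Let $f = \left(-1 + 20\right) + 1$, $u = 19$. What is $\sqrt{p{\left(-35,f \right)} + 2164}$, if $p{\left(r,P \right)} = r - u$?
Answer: $\sqrt{2110} \approx 45.935$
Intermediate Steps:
$f = 20$ ($f = 19 + 1 = 20$)
$p{\left(r,P \right)} = -19 + r$ ($p{\left(r,P \right)} = r - 19 = -19 + r$)
$\sqrt{p{\left(-35,f \right)} + 2164} = \sqrt{\left(-19 - 35\right) + 2164} = \sqrt{-54 + 2164} = \sqrt{2110}$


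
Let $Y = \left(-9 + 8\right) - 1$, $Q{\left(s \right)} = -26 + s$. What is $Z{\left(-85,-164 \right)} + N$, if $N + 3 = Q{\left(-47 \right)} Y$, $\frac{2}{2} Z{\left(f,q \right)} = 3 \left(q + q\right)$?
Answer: $-841$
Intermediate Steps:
$Y = -2$ ($Y = -1 - 1 = -2$)
$Z{\left(f,q \right)} = 6 q$ ($Z{\left(f,q \right)} = 3 \left(q + q\right) = 3 \cdot 2 q = 6 q$)
$N = 143$ ($N = -3 + \left(-26 - 47\right) \left(-2\right) = -3 - -146 = -3 + 146 = 143$)
$Z{\left(-85,-164 \right)} + N = 6 \left(-164\right) + 143 = -984 + 143 = -841$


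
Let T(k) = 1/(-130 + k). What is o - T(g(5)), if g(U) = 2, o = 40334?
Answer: 5162753/128 ≈ 40334.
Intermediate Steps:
o - T(g(5)) = 40334 - 1/(-130 + 2) = 40334 - 1/(-128) = 40334 - 1*(-1/128) = 40334 + 1/128 = 5162753/128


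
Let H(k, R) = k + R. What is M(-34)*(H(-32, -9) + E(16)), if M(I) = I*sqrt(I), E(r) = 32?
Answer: 306*I*sqrt(34) ≈ 1784.3*I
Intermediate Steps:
M(I) = I**(3/2)
H(k, R) = R + k
M(-34)*(H(-32, -9) + E(16)) = (-34)**(3/2)*((-9 - 32) + 32) = (-34*I*sqrt(34))*(-41 + 32) = -34*I*sqrt(34)*(-9) = 306*I*sqrt(34)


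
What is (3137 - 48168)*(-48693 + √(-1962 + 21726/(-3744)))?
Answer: 2192694483 - 45031*I*√5320939/52 ≈ 2.1927e+9 - 1.9976e+6*I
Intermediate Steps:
(3137 - 48168)*(-48693 + √(-1962 + 21726/(-3744))) = -45031*(-48693 + √(-1962 + 21726*(-1/3744))) = -45031*(-48693 + √(-1962 - 1207/208)) = -45031*(-48693 + √(-409303/208)) = -45031*(-48693 + I*√5320939/52) = 2192694483 - 45031*I*√5320939/52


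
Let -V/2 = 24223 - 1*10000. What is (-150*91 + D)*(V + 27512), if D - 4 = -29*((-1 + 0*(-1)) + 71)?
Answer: 14641384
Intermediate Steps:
V = -28446 (V = -2*(24223 - 1*10000) = -2*(24223 - 10000) = -2*14223 = -28446)
D = -2026 (D = 4 - 29*((-1 + 0*(-1)) + 71) = 4 - 29*((-1 + 0) + 71) = 4 - 29*(-1 + 71) = 4 - 29*70 = 4 - 2030 = -2026)
(-150*91 + D)*(V + 27512) = (-150*91 - 2026)*(-28446 + 27512) = (-13650 - 2026)*(-934) = -15676*(-934) = 14641384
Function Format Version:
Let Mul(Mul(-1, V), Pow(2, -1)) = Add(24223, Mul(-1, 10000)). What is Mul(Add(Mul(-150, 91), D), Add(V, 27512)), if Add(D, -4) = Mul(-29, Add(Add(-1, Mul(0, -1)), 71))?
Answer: 14641384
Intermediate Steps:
V = -28446 (V = Mul(-2, Add(24223, Mul(-1, 10000))) = Mul(-2, Add(24223, -10000)) = Mul(-2, 14223) = -28446)
D = -2026 (D = Add(4, Mul(-29, Add(Add(-1, Mul(0, -1)), 71))) = Add(4, Mul(-29, Add(Add(-1, 0), 71))) = Add(4, Mul(-29, Add(-1, 71))) = Add(4, Mul(-29, 70)) = Add(4, -2030) = -2026)
Mul(Add(Mul(-150, 91), D), Add(V, 27512)) = Mul(Add(Mul(-150, 91), -2026), Add(-28446, 27512)) = Mul(Add(-13650, -2026), -934) = Mul(-15676, -934) = 14641384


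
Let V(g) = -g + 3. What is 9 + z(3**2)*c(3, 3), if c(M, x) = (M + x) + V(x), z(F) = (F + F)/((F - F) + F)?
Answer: 21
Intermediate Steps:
z(F) = 2 (z(F) = (2*F)/(0 + F) = (2*F)/F = 2)
V(g) = 3 - g
c(M, x) = 3 + M (c(M, x) = (M + x) + (3 - x) = 3 + M)
9 + z(3**2)*c(3, 3) = 9 + 2*(3 + 3) = 9 + 2*6 = 9 + 12 = 21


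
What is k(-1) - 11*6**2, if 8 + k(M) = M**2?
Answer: -403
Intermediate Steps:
k(M) = -8 + M**2
k(-1) - 11*6**2 = (-8 + (-1)**2) - 11*6**2 = (-8 + 1) - 11*36 = -7 - 396 = -403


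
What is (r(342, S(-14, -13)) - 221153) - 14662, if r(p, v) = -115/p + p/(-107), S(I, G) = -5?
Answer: -8629543379/36594 ≈ -2.3582e+5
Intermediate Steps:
r(p, v) = -115/p - p/107 (r(p, v) = -115/p + p*(-1/107) = -115/p - p/107)
(r(342, S(-14, -13)) - 221153) - 14662 = ((-115/342 - 1/107*342) - 221153) - 14662 = ((-115*1/342 - 342/107) - 221153) - 14662 = ((-115/342 - 342/107) - 221153) - 14662 = (-129269/36594 - 221153) - 14662 = -8093002151/36594 - 14662 = -8629543379/36594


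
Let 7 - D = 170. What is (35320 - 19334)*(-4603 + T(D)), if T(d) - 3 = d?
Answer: -76141318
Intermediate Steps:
D = -163 (D = 7 - 1*170 = 7 - 170 = -163)
T(d) = 3 + d
(35320 - 19334)*(-4603 + T(D)) = (35320 - 19334)*(-4603 + (3 - 163)) = 15986*(-4603 - 160) = 15986*(-4763) = -76141318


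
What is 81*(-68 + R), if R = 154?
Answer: 6966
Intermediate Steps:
81*(-68 + R) = 81*(-68 + 154) = 81*86 = 6966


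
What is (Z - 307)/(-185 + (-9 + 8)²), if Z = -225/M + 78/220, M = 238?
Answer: 1006591/602140 ≈ 1.6717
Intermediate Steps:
Z = -3867/6545 (Z = -225/238 + 78/220 = -225*1/238 + 78*(1/220) = -225/238 + 39/110 = -3867/6545 ≈ -0.59083)
(Z - 307)/(-185 + (-9 + 8)²) = (-3867/6545 - 307)/(-185 + (-9 + 8)²) = -2013182/(6545*(-185 + (-1)²)) = -2013182/(6545*(-185 + 1)) = -2013182/6545/(-184) = -2013182/6545*(-1/184) = 1006591/602140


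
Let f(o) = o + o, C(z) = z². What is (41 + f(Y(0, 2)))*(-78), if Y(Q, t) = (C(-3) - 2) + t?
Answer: -4602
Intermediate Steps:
Y(Q, t) = 7 + t (Y(Q, t) = ((-3)² - 2) + t = (9 - 2) + t = 7 + t)
f(o) = 2*o
(41 + f(Y(0, 2)))*(-78) = (41 + 2*(7 + 2))*(-78) = (41 + 2*9)*(-78) = (41 + 18)*(-78) = 59*(-78) = -4602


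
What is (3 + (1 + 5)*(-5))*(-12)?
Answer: 324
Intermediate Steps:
(3 + (1 + 5)*(-5))*(-12) = (3 + 6*(-5))*(-12) = (3 - 30)*(-12) = -27*(-12) = 324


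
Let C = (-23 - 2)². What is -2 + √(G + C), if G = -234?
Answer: -2 + √391 ≈ 17.774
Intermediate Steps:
C = 625 (C = (-25)² = 625)
-2 + √(G + C) = -2 + √(-234 + 625) = -2 + √391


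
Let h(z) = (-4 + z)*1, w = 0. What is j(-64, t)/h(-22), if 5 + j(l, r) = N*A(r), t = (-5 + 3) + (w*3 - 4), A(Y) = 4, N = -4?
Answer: 21/26 ≈ 0.80769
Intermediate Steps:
h(z) = -4 + z
t = -6 (t = (-5 + 3) + (0*3 - 4) = -2 + (0 - 4) = -2 - 4 = -6)
j(l, r) = -21 (j(l, r) = -5 - 4*4 = -5 - 16 = -21)
j(-64, t)/h(-22) = -21/(-4 - 22) = -21/(-26) = -21*(-1/26) = 21/26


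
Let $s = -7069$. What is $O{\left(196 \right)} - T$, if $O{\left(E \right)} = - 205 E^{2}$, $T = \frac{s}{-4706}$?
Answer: $- \frac{37061074749}{4706} \approx -7.8753 \cdot 10^{6}$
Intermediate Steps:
$T = \frac{7069}{4706}$ ($T = - \frac{7069}{-4706} = \left(-7069\right) \left(- \frac{1}{4706}\right) = \frac{7069}{4706} \approx 1.5021$)
$O{\left(196 \right)} - T = - 205 \cdot 196^{2} - \frac{7069}{4706} = \left(-205\right) 38416 - \frac{7069}{4706} = -7875280 - \frac{7069}{4706} = - \frac{37061074749}{4706}$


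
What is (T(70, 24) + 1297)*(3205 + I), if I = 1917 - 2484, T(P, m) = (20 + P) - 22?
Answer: 3600870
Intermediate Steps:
T(P, m) = -2 + P
I = -567
(T(70, 24) + 1297)*(3205 + I) = ((-2 + 70) + 1297)*(3205 - 567) = (68 + 1297)*2638 = 1365*2638 = 3600870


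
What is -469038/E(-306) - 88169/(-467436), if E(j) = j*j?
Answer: -5860818169/1215801036 ≈ -4.8205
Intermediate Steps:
E(j) = j²
-469038/E(-306) - 88169/(-467436) = -469038/((-306)²) - 88169/(-467436) = -469038/93636 - 88169*(-1/467436) = -469038*1/93636 + 88169/467436 = -78173/15606 + 88169/467436 = -5860818169/1215801036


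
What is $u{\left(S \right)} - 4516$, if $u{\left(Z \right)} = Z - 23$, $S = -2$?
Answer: $-4541$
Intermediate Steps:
$u{\left(Z \right)} = -23 + Z$ ($u{\left(Z \right)} = Z - 23 = -23 + Z$)
$u{\left(S \right)} - 4516 = \left(-23 - 2\right) - 4516 = -25 - 4516 = -4541$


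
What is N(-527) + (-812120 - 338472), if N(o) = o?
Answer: -1151119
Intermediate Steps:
N(-527) + (-812120 - 338472) = -527 + (-812120 - 338472) = -527 - 1150592 = -1151119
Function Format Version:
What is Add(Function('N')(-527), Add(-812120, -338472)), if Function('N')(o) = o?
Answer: -1151119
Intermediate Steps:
Add(Function('N')(-527), Add(-812120, -338472)) = Add(-527, Add(-812120, -338472)) = Add(-527, -1150592) = -1151119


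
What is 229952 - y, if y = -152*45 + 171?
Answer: 236621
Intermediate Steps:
y = -6669 (y = -6840 + 171 = -6669)
229952 - y = 229952 - 1*(-6669) = 229952 + 6669 = 236621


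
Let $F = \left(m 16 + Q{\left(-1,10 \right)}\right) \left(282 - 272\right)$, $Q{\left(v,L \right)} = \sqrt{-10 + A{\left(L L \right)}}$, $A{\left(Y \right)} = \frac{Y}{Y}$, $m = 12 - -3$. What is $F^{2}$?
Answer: $5759100 + 144000 i \approx 5.7591 \cdot 10^{6} + 1.44 \cdot 10^{5} i$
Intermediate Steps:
$m = 15$ ($m = 12 + 3 = 15$)
$A{\left(Y \right)} = 1$
$Q{\left(v,L \right)} = 3 i$ ($Q{\left(v,L \right)} = \sqrt{-10 + 1} = \sqrt{-9} = 3 i$)
$F = 2400 + 30 i$ ($F = \left(15 \cdot 16 + 3 i\right) \left(282 - 272\right) = \left(240 + 3 i\right) 10 = 2400 + 30 i \approx 2400.0 + 30.0 i$)
$F^{2} = \left(2400 + 30 i\right)^{2}$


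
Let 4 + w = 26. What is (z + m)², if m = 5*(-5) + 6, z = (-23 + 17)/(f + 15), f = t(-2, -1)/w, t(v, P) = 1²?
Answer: 41229241/109561 ≈ 376.31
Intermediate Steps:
w = 22 (w = -4 + 26 = 22)
t(v, P) = 1
f = 1/22 ≈ 0.045455
z = -132/331 (z = (-23 + 17)/(1/22 + 15) = -6/331/22 = -6*22/331 = -132/331 ≈ -0.39879)
m = -19 (m = -25 + 6 = -19)
(z + m)² = (-132/331 - 19)² = (-6421/331)² = 41229241/109561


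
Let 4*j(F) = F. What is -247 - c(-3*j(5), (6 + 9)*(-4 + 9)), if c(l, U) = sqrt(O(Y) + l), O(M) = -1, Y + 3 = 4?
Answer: -247 - I*sqrt(19)/2 ≈ -247.0 - 2.1795*I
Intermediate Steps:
Y = 1 (Y = -3 + 4 = 1)
j(F) = F/4
c(l, U) = sqrt(-1 + l)
-247 - c(-3*j(5), (6 + 9)*(-4 + 9)) = -247 - sqrt(-1 - 3*5/4) = -247 - sqrt(-1 - 15/4) = -247 - sqrt(-19/4) = -247 - I*sqrt(19)/2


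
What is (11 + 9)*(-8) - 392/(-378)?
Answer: -4292/27 ≈ -158.96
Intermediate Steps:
(11 + 9)*(-8) - 392/(-378) = 20*(-8) - 392*(-1/378) = -160 + 28/27 = -4292/27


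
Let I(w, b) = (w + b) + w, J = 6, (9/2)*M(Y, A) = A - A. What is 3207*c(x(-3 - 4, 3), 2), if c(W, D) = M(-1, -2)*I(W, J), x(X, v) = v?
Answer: 0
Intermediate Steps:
M(Y, A) = 0 (M(Y, A) = 2*(A - A)/9 = (2/9)*0 = 0)
I(w, b) = b + 2*w (I(w, b) = (b + w) + w = b + 2*w)
c(W, D) = 0 (c(W, D) = 0*(6 + 2*W) = 0)
3207*c(x(-3 - 4, 3), 2) = 3207*0 = 0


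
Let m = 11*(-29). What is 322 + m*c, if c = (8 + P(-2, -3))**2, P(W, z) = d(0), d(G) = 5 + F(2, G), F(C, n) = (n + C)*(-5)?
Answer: -2549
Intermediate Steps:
F(C, n) = -5*C - 5*n (F(C, n) = (C + n)*(-5) = -5*C - 5*n)
d(G) = -5 - 5*G (d(G) = 5 + (-5*2 - 5*G) = 5 + (-10 - 5*G) = -5 - 5*G)
P(W, z) = -5 (P(W, z) = -5 - 5*0 = -5 + 0 = -5)
c = 9 (c = (8 - 5)**2 = 3**2 = 9)
m = -319
322 + m*c = 322 - 319*9 = 322 - 2871 = -2549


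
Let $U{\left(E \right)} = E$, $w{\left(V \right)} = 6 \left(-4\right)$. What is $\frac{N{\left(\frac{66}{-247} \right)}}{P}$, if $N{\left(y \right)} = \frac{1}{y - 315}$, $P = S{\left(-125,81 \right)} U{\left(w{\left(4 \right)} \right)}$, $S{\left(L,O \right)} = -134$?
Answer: $- \frac{247}{250433136} \approx -9.8629 \cdot 10^{-7}$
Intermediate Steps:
$w{\left(V \right)} = -24$
$P = 3216$ ($P = \left(-134\right) \left(-24\right) = 3216$)
$N{\left(y \right)} = \frac{1}{-315 + y}$
$\frac{N{\left(\frac{66}{-247} \right)}}{P} = \frac{1}{\left(-315 + \frac{66}{-247}\right) 3216} = \frac{1}{-315 + 66 \left(- \frac{1}{247}\right)} \frac{1}{3216} = \frac{1}{-315 - \frac{66}{247}} \cdot \frac{1}{3216} = \frac{1}{- \frac{77871}{247}} \cdot \frac{1}{3216} = \left(- \frac{247}{77871}\right) \frac{1}{3216} = - \frac{247}{250433136}$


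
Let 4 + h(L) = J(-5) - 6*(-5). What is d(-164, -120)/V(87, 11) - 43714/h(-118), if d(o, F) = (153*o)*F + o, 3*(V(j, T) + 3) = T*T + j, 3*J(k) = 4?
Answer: 357289119/8159 ≈ 43791.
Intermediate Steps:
J(k) = 4/3 (J(k) = (⅓)*4 = 4/3)
V(j, T) = -3 + j/3 + T²/3 (V(j, T) = -3 + (T*T + j)/3 = -3 + (T² + j)/3 = -3 + (j + T²)/3 = -3 + (j/3 + T²/3) = -3 + j/3 + T²/3)
h(L) = 82/3 (h(L) = -4 + (4/3 - 6*(-5)) = -4 + (4/3 + 30) = -4 + 94/3 = 82/3)
d(o, F) = o + 153*F*o (d(o, F) = 153*F*o + o = o + 153*F*o)
d(-164, -120)/V(87, 11) - 43714/h(-118) = (-164*(1 + 153*(-120)))/(-3 + (⅓)*87 + (⅓)*11²) - 43714/82/3 = (-164*(1 - 18360))/(-3 + 29 + (⅓)*121) - 43714*3/82 = (-164*(-18359))/(-3 + 29 + 121/3) - 65571/41 = 3010876/(199/3) - 65571/41 = 3010876*(3/199) - 65571/41 = 9032628/199 - 65571/41 = 357289119/8159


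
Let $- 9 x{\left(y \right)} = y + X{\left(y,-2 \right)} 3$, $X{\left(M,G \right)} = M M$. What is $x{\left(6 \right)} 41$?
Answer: $- \frac{1558}{3} \approx -519.33$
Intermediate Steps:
$X{\left(M,G \right)} = M^{2}$
$x{\left(y \right)} = - \frac{y^{2}}{3} - \frac{y}{9}$ ($x{\left(y \right)} = - \frac{y + y^{2} \cdot 3}{9} = - \frac{y + 3 y^{2}}{9} = - \frac{y^{2}}{3} - \frac{y}{9}$)
$x{\left(6 \right)} 41 = \frac{1}{9} \cdot 6 \left(-1 - 18\right) 41 = \frac{1}{9} \cdot 6 \left(-19\right) 41 = \left(- \frac{38}{3}\right) 41 = - \frac{1558}{3}$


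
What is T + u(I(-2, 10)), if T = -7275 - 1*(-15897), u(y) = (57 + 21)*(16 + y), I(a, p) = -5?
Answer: 9480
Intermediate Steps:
u(y) = 1248 + 78*y (u(y) = 78*(16 + y) = 1248 + 78*y)
T = 8622 (T = -7275 + 15897 = 8622)
T + u(I(-2, 10)) = 8622 + (1248 + 78*(-5)) = 8622 + (1248 - 390) = 8622 + 858 = 9480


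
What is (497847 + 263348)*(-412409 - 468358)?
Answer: -670435436565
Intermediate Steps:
(497847 + 263348)*(-412409 - 468358) = 761195*(-880767) = -670435436565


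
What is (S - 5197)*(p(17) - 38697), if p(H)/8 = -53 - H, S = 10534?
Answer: -209514609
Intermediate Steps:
p(H) = -424 - 8*H (p(H) = 8*(-53 - H) = -424 - 8*H)
(S - 5197)*(p(17) - 38697) = (10534 - 5197)*((-424 - 8*17) - 38697) = 5337*((-424 - 136) - 38697) = 5337*(-560 - 38697) = 5337*(-39257) = -209514609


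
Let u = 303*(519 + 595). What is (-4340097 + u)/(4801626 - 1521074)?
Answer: -4002555/3280552 ≈ -1.2201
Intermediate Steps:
u = 337542 (u = 303*1114 = 337542)
(-4340097 + u)/(4801626 - 1521074) = (-4340097 + 337542)/(4801626 - 1521074) = -4002555/3280552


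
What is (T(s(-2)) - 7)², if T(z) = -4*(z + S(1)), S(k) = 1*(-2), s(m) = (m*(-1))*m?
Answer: 289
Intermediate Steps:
s(m) = -m² (s(m) = (-m)*m = -m²)
S(k) = -2
T(z) = 8 - 4*z (T(z) = -4*(z - 2) = -4*(-2 + z) = 8 - 4*z)
(T(s(-2)) - 7)² = ((8 - (-4)*(-2)²) - 7)² = ((8 - (-4)*4) - 7)² = ((8 - 4*(-4)) - 7)² = ((8 + 16) - 7)² = (24 - 7)² = 17² = 289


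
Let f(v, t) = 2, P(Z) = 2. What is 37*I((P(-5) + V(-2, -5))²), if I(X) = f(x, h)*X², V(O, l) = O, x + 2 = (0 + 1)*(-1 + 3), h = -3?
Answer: 0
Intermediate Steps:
x = 0 (x = -2 + (0 + 1)*(-1 + 3) = -2 + 1*2 = -2 + 2 = 0)
I(X) = 2*X²
37*I((P(-5) + V(-2, -5))²) = 37*(2*((2 - 2)²)²) = 37*(2*(0²)²) = 37*(2*0²) = 37*(2*0) = 37*0 = 0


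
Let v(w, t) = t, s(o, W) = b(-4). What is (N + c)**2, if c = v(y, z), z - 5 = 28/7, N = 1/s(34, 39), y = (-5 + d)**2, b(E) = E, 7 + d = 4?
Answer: 1225/16 ≈ 76.563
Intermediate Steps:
d = -3 (d = -7 + 4 = -3)
s(o, W) = -4
y = 64 (y = (-5 - 3)**2 = (-8)**2 = 64)
N = -1/4 (N = 1/(-4) = -1/4 ≈ -0.25000)
z = 9 (z = 5 + 28/7 = 5 + 28*(1/7) = 5 + 4 = 9)
c = 9
(N + c)**2 = (-1/4 + 9)**2 = (35/4)**2 = 1225/16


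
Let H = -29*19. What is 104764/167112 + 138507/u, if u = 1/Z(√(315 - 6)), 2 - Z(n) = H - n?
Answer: 290905423439/3798 + 138507*√309 ≈ 7.9029e+7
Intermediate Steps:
H = -551
Z(n) = 553 + n (Z(n) = 2 - (-551 - n) = 2 + (551 + n) = 553 + n)
u = 1/(553 + √309) (u = 1/(553 + √(315 - 6)) = 1/(553 + √309) ≈ 0.0017526)
104764/167112 + 138507/u = 104764/167112 + 138507/(553/305500 - √309/305500) = 104764*(1/167112) + 138507/(553/305500 - √309/305500) = 2381/3798 + 138507/(553/305500 - √309/305500)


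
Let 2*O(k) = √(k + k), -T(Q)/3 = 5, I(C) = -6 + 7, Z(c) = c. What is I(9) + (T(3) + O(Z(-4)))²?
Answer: 224 - 30*I*√2 ≈ 224.0 - 42.426*I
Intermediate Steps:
I(C) = 1
T(Q) = -15 (T(Q) = -3*5 = -15)
O(k) = √2*√k/2 (O(k) = √(k + k)/2 = √(2*k)/2 = (√2*√k)/2 = √2*√k/2)
I(9) + (T(3) + O(Z(-4)))² = 1 + (-15 + √2*√(-4)/2)² = 1 + (-15 + √2*(2*I)/2)² = 1 + (-15 + I*√2)²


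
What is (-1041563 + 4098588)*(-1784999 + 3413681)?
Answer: 4978921591050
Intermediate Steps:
(-1041563 + 4098588)*(-1784999 + 3413681) = 3057025*1628682 = 4978921591050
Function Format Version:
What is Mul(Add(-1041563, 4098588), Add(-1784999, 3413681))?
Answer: 4978921591050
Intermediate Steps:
Mul(Add(-1041563, 4098588), Add(-1784999, 3413681)) = Mul(3057025, 1628682) = 4978921591050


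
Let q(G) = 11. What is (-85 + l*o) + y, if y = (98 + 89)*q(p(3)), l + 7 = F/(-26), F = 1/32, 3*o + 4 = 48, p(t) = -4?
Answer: 1166453/624 ≈ 1869.3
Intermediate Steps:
o = 44/3 (o = -4/3 + (⅓)*48 = -4/3 + 16 = 44/3 ≈ 14.667)
F = 1/32 ≈ 0.031250
l = -5825/832 (l = -7 + (1/32)/(-26) = -7 + (1/32)*(-1/26) = -7 - 1/832 = -5825/832 ≈ -7.0012)
y = 2057 (y = (98 + 89)*11 = 187*11 = 2057)
(-85 + l*o) + y = (-85 - 5825/832*44/3) + 2057 = (-85 - 64075/624) + 2057 = -117115/624 + 2057 = 1166453/624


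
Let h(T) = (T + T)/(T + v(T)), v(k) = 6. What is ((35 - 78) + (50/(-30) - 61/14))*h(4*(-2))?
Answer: -8236/21 ≈ -392.19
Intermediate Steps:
h(T) = 2*T/(6 + T) (h(T) = (T + T)/(T + 6) = (2*T)/(6 + T) = 2*T/(6 + T))
((35 - 78) + (50/(-30) - 61/14))*h(4*(-2)) = ((35 - 78) + (50/(-30) - 61/14))*(2*(4*(-2))/(6 + 4*(-2))) = (-43 + (50*(-1/30) - 61*1/14))*(2*(-8)/(6 - 8)) = (-43 + (-5/3 - 61/14))*(2*(-8)/(-2)) = (-43 - 253/42)*(2*(-8)*(-½)) = -2059/42*8 = -8236/21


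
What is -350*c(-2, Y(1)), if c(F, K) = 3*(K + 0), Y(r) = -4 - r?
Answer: 5250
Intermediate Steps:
c(F, K) = 3*K
-350*c(-2, Y(1)) = -1050*(-4 - 1*1) = -1050*(-4 - 1) = -1050*(-5) = -350*(-15) = 5250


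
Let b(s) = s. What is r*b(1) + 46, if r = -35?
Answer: 11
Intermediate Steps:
r*b(1) + 46 = -35*1 + 46 = -35 + 46 = 11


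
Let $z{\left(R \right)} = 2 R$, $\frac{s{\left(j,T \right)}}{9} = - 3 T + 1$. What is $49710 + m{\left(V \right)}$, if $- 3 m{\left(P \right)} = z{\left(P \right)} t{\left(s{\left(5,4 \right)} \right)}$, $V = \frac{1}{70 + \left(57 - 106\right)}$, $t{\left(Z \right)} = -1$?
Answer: $\frac{3131732}{63} \approx 49710.0$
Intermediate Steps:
$s{\left(j,T \right)} = 9 - 27 T$ ($s{\left(j,T \right)} = 9 \left(- 3 T + 1\right) = 9 \left(1 - 3 T\right) = 9 - 27 T$)
$V = \frac{1}{21}$ ($V = \frac{1}{70 - 49} = \frac{1}{21} \approx 0.047619$)
$m{\left(P \right)} = \frac{2 P}{3}$ ($m{\left(P \right)} = - \frac{2 P \left(-1\right)}{3} = - \frac{\left(-2\right) P}{3} = \frac{2 P}{3}$)
$49710 + m{\left(V \right)} = 49710 + \frac{2}{3} \cdot \frac{1}{21} = 49710 + \frac{2}{63} = \frac{3131732}{63}$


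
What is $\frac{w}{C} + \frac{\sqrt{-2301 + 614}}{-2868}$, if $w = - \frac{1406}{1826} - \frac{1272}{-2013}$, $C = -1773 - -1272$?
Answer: $\frac{7691}{27902193} - \frac{i \sqrt{1687}}{2868} \approx 0.00027564 - 0.014321 i$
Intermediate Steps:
$C = -501$ ($C = -1773 + 1272 = -501$)
$w = - \frac{7691}{55693}$ ($w = \left(-1406\right) \frac{1}{1826} - - \frac{424}{671} = - \frac{703}{913} + \frac{424}{671} = - \frac{7691}{55693} \approx -0.1381$)
$\frac{w}{C} + \frac{\sqrt{-2301 + 614}}{-2868} = - \frac{7691}{55693 \left(-501\right)} + \frac{\sqrt{-2301 + 614}}{-2868} = \left(- \frac{7691}{55693}\right) \left(- \frac{1}{501}\right) + \sqrt{-1687} \left(- \frac{1}{2868}\right) = \frac{7691}{27902193} + i \sqrt{1687} \left(- \frac{1}{2868}\right) = \frac{7691}{27902193} - \frac{i \sqrt{1687}}{2868}$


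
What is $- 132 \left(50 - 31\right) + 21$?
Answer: $-2487$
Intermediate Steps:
$- 132 \left(50 - 31\right) + 21 = \left(-132\right) 19 + 21 = -2508 + 21 = -2487$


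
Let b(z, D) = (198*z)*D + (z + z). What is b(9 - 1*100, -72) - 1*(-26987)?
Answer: 1324101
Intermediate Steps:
b(z, D) = 2*z + 198*D*z (b(z, D) = 198*D*z + 2*z = 2*z + 198*D*z)
b(9 - 1*100, -72) - 1*(-26987) = 2*(9 - 1*100)*(1 + 99*(-72)) - 1*(-26987) = 2*(9 - 100)*(1 - 7128) + 26987 = 2*(-91)*(-7127) + 26987 = 1297114 + 26987 = 1324101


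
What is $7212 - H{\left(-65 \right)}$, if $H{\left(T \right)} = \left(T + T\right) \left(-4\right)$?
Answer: $6692$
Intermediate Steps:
$H{\left(T \right)} = - 8 T$ ($H{\left(T \right)} = 2 T \left(-4\right) = - 8 T$)
$7212 - H{\left(-65 \right)} = 7212 - \left(-8\right) \left(-65\right) = 7212 - 520 = 6692$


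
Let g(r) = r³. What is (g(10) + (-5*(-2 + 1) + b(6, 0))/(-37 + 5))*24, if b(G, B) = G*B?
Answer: 95985/4 ≈ 23996.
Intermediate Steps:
b(G, B) = B*G
(g(10) + (-5*(-2 + 1) + b(6, 0))/(-37 + 5))*24 = (10³ + (-5*(-2 + 1) + 0*6)/(-37 + 5))*24 = (1000 + (-5*(-1) + 0)/(-32))*24 = (1000 + (5 + 0)*(-1/32))*24 = (1000 + 5*(-1/32))*24 = (1000 - 5/32)*24 = (31995/32)*24 = 95985/4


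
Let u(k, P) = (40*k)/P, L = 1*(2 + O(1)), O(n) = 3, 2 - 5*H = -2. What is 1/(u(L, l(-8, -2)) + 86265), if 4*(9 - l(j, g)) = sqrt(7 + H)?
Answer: 111155373/9591303323845 - 32*sqrt(195)/1918260664769 ≈ 1.1589e-5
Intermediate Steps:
H = 4/5 (H = 2/5 - 1/5*(-2) = 2/5 + 2/5 = 4/5 ≈ 0.80000)
L = 5 (L = 1*(2 + 3) = 1*5 = 5)
l(j, g) = 9 - sqrt(195)/20 (l(j, g) = 9 - sqrt(7 + 4/5)/4 = 9 - sqrt(195)/20)
u(k, P) = 40*k/P
1/(u(L, l(-8, -2)) + 86265) = 1/(40*5/(9 - sqrt(195)/20) + 86265) = 1/(200/(9 - sqrt(195)/20) + 86265) = 1/(86265 + 200/(9 - sqrt(195)/20))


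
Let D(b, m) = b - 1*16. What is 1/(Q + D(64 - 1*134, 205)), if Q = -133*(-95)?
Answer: 1/12549 ≈ 7.9688e-5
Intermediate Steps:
D(b, m) = -16 + b (D(b, m) = b - 16 = -16 + b)
Q = 12635
1/(Q + D(64 - 1*134, 205)) = 1/(12635 + (-16 + (64 - 1*134))) = 1/(12635 + (-16 + (64 - 134))) = 1/(12635 + (-16 - 70)) = 1/(12635 - 86) = 1/12549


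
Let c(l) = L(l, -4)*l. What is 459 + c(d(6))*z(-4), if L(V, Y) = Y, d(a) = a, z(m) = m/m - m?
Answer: 339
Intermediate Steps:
z(m) = 1 - m
c(l) = -4*l
459 + c(d(6))*z(-4) = 459 + (-4*6)*(1 - 1*(-4)) = 459 - 24*(1 + 4) = 459 - 24*5 = 459 - 120 = 339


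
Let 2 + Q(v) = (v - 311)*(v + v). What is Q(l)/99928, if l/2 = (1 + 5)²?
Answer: -17209/49964 ≈ -0.34443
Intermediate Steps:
l = 72 (l = 2*(1 + 5)² = 2*6² = 2*36 = 72)
Q(v) = -2 + 2*v*(-311 + v) (Q(v) = -2 + (v - 311)*(v + v) = -2 + (-311 + v)*(2*v) = -2 + 2*v*(-311 + v))
Q(l)/99928 = (-2 - 622*72 + 2*72²)/99928 = (-2 - 44784 + 2*5184)*(1/99928) = (-2 - 44784 + 10368)*(1/99928) = -34418*1/99928 = -17209/49964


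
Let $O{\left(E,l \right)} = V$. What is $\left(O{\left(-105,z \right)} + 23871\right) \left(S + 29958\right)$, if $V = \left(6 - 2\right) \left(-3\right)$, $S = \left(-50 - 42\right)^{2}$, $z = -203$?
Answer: $916710498$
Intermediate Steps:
$S = 8464$ ($S = \left(-92\right)^{2} = 8464$)
$V = -12$ ($V = 4 \left(-3\right) = -12$)
$O{\left(E,l \right)} = -12$
$\left(O{\left(-105,z \right)} + 23871\right) \left(S + 29958\right) = \left(-12 + 23871\right) \left(8464 + 29958\right) = 23859 \cdot 38422 = 916710498$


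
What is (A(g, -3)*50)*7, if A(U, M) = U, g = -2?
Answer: -700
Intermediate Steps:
(A(g, -3)*50)*7 = -2*50*7 = -100*7 = -700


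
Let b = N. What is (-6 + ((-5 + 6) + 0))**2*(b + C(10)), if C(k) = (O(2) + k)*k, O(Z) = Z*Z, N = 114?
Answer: 6350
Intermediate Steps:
O(Z) = Z**2
C(k) = k*(4 + k) (C(k) = (2**2 + k)*k = (4 + k)*k = k*(4 + k))
b = 114
(-6 + ((-5 + 6) + 0))**2*(b + C(10)) = (-6 + ((-5 + 6) + 0))**2*(114 + 10*(4 + 10)) = (-6 + (1 + 0))**2*(114 + 10*14) = (-6 + 1)**2*(114 + 140) = (-5)**2*254 = 25*254 = 6350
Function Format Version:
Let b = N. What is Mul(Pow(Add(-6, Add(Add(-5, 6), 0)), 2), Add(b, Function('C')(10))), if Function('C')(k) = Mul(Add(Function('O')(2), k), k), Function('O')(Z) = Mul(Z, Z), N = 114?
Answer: 6350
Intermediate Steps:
Function('O')(Z) = Pow(Z, 2)
Function('C')(k) = Mul(k, Add(4, k)) (Function('C')(k) = Mul(Add(Pow(2, 2), k), k) = Mul(Add(4, k), k) = Mul(k, Add(4, k)))
b = 114
Mul(Pow(Add(-6, Add(Add(-5, 6), 0)), 2), Add(b, Function('C')(10))) = Mul(Pow(Add(-6, Add(Add(-5, 6), 0)), 2), Add(114, Mul(10, Add(4, 10)))) = Mul(Pow(Add(-6, Add(1, 0)), 2), Add(114, Mul(10, 14))) = Mul(Pow(Add(-6, 1), 2), Add(114, 140)) = Mul(Pow(-5, 2), 254) = Mul(25, 254) = 6350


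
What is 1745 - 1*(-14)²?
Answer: 1549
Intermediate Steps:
1745 - 1*(-14)² = 1745 - 1*196 = 1745 - 196 = 1549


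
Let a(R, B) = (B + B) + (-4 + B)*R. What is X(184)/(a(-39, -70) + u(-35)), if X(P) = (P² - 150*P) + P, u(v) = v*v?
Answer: 6440/3971 ≈ 1.6218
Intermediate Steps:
a(R, B) = 2*B + R*(-4 + B)
u(v) = v²
X(P) = P² - 149*P
X(184)/(a(-39, -70) + u(-35)) = (184*(-149 + 184))/((-4*(-39) + 2*(-70) - 70*(-39)) + (-35)²) = (184*35)/((156 - 140 + 2730) + 1225) = 6440/(2746 + 1225) = 6440/3971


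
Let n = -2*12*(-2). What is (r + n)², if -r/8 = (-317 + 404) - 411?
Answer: 6969600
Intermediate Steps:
n = 48 (n = -24*(-2) = 48)
r = 2592 (r = -8*((-317 + 404) - 411) = -8*(87 - 411) = -8*(-324) = 2592)
(r + n)² = (2592 + 48)² = 2640² = 6969600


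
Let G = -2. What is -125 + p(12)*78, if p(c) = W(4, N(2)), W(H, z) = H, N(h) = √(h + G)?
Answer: 187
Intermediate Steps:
N(h) = √(-2 + h) (N(h) = √(h - 2) = √(-2 + h))
p(c) = 4
-125 + p(12)*78 = -125 + 4*78 = -125 + 312 = 187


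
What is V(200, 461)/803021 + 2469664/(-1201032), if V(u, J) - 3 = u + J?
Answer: -247799321212/120556739709 ≈ -2.0555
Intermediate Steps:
V(u, J) = 3 + J + u (V(u, J) = 3 + (u + J) = 3 + (J + u) = 3 + J + u)
V(200, 461)/803021 + 2469664/(-1201032) = (3 + 461 + 200)/803021 + 2469664/(-1201032) = 664*(1/803021) + 2469664*(-1/1201032) = 664/803021 - 308708/150129 = -247799321212/120556739709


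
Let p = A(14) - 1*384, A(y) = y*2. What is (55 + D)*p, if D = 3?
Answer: -20648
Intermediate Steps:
A(y) = 2*y
p = -356 (p = 2*14 - 1*384 = 28 - 384 = -356)
(55 + D)*p = (55 + 3)*(-356) = 58*(-356) = -20648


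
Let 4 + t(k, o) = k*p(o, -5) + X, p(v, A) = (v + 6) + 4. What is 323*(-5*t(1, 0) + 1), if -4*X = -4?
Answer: -10982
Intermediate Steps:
p(v, A) = 10 + v (p(v, A) = (6 + v) + 4 = 10 + v)
X = 1 (X = -1/4*(-4) = 1)
t(k, o) = -3 + k*(10 + o) (t(k, o) = -4 + (k*(10 + o) + 1) = -4 + (1 + k*(10 + o)) = -3 + k*(10 + o))
323*(-5*t(1, 0) + 1) = 323*(-5*(-3 + 1*(10 + 0)) + 1) = 323*(-5*(-3 + 1*10) + 1) = 323*(-5*(-3 + 10) + 1) = 323*(-5*7 + 1) = 323*(-35 + 1) = 323*(-34) = -10982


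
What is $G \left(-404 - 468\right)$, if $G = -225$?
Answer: $196200$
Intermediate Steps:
$G \left(-404 - 468\right) = - 225 \left(-404 - 468\right) = \left(-225\right) \left(-872\right) = 196200$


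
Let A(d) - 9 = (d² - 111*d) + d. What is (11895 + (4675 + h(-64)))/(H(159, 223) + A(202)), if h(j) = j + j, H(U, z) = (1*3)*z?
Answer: 8221/9631 ≈ 0.85360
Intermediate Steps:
H(U, z) = 3*z
A(d) = 9 + d² - 110*d (A(d) = 9 + ((d² - 111*d) + d) = 9 + (d² - 110*d) = 9 + d² - 110*d)
h(j) = 2*j
(11895 + (4675 + h(-64)))/(H(159, 223) + A(202)) = (11895 + (4675 + 2*(-64)))/(3*223 + (9 + 202² - 110*202)) = (11895 + (4675 - 128))/(669 + (9 + 40804 - 22220)) = (11895 + 4547)/(669 + 18593) = 16442/19262 = 16442*(1/19262) = 8221/9631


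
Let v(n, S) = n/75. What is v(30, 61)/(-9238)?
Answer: -1/23095 ≈ -4.3299e-5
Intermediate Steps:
v(n, S) = n/75 (v(n, S) = n*(1/75) = n/75)
v(30, 61)/(-9238) = ((1/75)*30)/(-9238) = (⅖)*(-1/9238) = -1/23095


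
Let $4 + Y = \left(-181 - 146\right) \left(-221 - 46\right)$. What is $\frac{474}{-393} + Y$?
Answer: $\frac{11436797}{131} \approx 87304.0$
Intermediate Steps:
$Y = 87305$ ($Y = -4 + \left(-181 - 146\right) \left(-221 - 46\right) = -4 - -87309 = -4 + 87309 = 87305$)
$\frac{474}{-393} + Y = \frac{474}{-393} + 87305 = 474 \left(- \frac{1}{393}\right) + 87305 = - \frac{158}{131} + 87305 = \frac{11436797}{131}$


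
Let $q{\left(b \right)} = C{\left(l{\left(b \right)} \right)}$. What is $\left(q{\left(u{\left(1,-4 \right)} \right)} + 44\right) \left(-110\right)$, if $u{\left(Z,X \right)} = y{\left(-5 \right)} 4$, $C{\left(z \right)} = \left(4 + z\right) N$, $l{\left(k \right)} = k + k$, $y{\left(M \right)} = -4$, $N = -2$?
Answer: $-11000$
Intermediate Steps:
$l{\left(k \right)} = 2 k$
$C{\left(z \right)} = -8 - 2 z$ ($C{\left(z \right)} = \left(4 + z\right) \left(-2\right) = -8 - 2 z$)
$u{\left(Z,X \right)} = -16$ ($u{\left(Z,X \right)} = \left(-4\right) 4 = -16$)
$q{\left(b \right)} = -8 - 4 b$ ($q{\left(b \right)} = -8 - 2 \cdot 2 b = -8 - 4 b$)
$\left(q{\left(u{\left(1,-4 \right)} \right)} + 44\right) \left(-110\right) = \left(\left(-8 - -64\right) + 44\right) \left(-110\right) = \left(\left(-8 + 64\right) + 44\right) \left(-110\right) = \left(56 + 44\right) \left(-110\right) = 100 \left(-110\right) = -11000$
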